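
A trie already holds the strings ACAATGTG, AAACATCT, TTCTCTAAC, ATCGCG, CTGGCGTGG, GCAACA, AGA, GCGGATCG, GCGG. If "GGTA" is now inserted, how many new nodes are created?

"G" is already a path in the trie; the remaining "GTA" must be added.
So 4 − 1 = 3 new nodes.

3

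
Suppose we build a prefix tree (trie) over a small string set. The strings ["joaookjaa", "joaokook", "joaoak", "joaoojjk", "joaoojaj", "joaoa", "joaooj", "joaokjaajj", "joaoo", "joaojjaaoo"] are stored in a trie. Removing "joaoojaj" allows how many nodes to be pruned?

2

Walk "joaoojaj" from the leaf back toward the root, removing each node that no remaining word uses.
The suffix "aj" (2 nodes) is used only by "joaoojaj"; the node for "joaooj" still has the child "j", so pruning stops there.
Nodes removed: 2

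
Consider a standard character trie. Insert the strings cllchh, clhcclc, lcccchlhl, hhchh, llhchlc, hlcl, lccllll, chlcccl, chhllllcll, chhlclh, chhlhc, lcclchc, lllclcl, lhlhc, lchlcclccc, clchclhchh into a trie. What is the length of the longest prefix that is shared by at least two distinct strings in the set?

4

Equivalently: take the maximum, over all pairs, of their longest common prefix length.
e.g. "chhlclh" and "chhlhc" share the prefix "chhl" of length 4; no pair shares a longer one.
Longest shared-prefix length: 4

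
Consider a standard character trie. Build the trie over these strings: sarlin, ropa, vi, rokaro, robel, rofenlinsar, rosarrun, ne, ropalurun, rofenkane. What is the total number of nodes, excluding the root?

45

Trace insertions, counting only characters that open a new branch:
  "sarlin" → 6 new (s, a, r, l, i, n)
  "ropa" → 4 new (r, o, p, a)
  "vi" → 2 new (v, i)
  "rokaro" → prefix "ro" already present; 4 new (k, a, r, o)
  "robel" → prefix "ro" already present; 3 new (b, e, l)
  "rofenlinsar" → prefix "ro" already present; 9 new (f, e, n, l, i, n, s, a, r)
  "rosarrun" → prefix "ro" already present; 6 new (s, a, r, r, u, n)
  "ne" → 2 new (n, e)
  "ropalurun" → prefix "ropa" already present; 5 new (l, u, r, u, n)
  "rofenkane" → prefix "rofen" already present; 4 new (k, a, n, e)
Total nodes = 6 + 4 + 2 + 4 + 3 + 9 + 6 + 2 + 5 + 4 = 45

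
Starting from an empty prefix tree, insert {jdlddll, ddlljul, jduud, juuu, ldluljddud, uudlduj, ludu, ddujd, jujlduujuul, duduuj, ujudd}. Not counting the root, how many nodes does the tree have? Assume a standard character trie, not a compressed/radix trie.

Trace insertions, counting only characters that open a new branch:
  "jdlddll" → 7 new (j, d, l, d, d, l, l)
  "ddlljul" → 7 new (d, d, l, l, j, u, l)
  "jduud" → prefix "jd" already present; 3 new (u, u, d)
  "juuu" → prefix "j" already present; 3 new (u, u, u)
  "ldluljddud" → 10 new (l, d, l, u, l, j, d, d, u, d)
  "uudlduj" → 7 new (u, u, d, l, d, u, j)
  "ludu" → prefix "l" already present; 3 new (u, d, u)
  "ddujd" → prefix "dd" already present; 3 new (u, j, d)
  "jujlduujuul" → prefix "ju" already present; 9 new (j, l, d, u, u, j, u, u, l)
  "duduuj" → prefix "d" already present; 5 new (u, d, u, u, j)
  "ujudd" → prefix "u" already present; 4 new (j, u, d, d)
Total nodes = 7 + 7 + 3 + 3 + 10 + 7 + 3 + 3 + 9 + 5 + 4 = 61

61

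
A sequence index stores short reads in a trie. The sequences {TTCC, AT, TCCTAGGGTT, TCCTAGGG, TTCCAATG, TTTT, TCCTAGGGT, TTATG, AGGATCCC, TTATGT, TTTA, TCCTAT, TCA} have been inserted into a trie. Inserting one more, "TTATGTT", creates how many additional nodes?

The longest prefix of "TTATGTT" already in the trie is "TTATGT" (length 6).
New nodes needed: |"TTATGTT"| − 6 = 7 − 6 = 1.

1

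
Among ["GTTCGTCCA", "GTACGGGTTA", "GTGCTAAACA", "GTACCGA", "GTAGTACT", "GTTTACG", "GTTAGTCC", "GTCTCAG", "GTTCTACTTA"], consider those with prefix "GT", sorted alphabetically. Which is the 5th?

GTGCTAAACA

Filter for "GT…" and sort: "GTACCGA", "GTACGGGTTA", "GTAGTACT", "GTCTCAG", "GTGCTAAACA", "GTTAGTCC", "GTTCGTCCA", "GTTCTACTTA", "GTTTACG"
Position 5: GTGCTAAACA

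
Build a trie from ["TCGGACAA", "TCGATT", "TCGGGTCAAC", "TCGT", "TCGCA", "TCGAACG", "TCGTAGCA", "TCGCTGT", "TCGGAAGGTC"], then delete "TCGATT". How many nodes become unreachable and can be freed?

2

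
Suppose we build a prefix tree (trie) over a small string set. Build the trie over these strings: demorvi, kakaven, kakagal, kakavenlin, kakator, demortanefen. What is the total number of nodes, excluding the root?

30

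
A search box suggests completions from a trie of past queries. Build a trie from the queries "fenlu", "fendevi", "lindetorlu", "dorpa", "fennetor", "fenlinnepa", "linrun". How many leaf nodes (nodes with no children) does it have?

7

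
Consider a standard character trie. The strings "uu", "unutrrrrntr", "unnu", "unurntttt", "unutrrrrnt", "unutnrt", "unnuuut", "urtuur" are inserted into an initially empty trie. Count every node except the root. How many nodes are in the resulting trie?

31

Trie structure (* marks end of a word):
(root)
└─ u
   ├─ n
   │  ├─ n
   │  │  └─ u *
   │  │     └─ u
   │  │        └─ u
   │  │           └─ t *
   │  └─ u
   │     ├─ r
   │     │  └─ n
   │     │     └─ t
   │     │        └─ t
   │     │           └─ t
   │     │              └─ t *
   │     └─ t
   │        ├─ n
   │        │  └─ r
   │        │     └─ t *
   │        └─ r
   │           └─ r
   │              └─ r
   │                 └─ r
   │                    └─ n
   │                       └─ t *
   │                          └─ r *
   ├─ r
   │  └─ t
   │     └─ u
   │        └─ u
   │           └─ r *
   └─ u *
Counting every labelled node above: 31.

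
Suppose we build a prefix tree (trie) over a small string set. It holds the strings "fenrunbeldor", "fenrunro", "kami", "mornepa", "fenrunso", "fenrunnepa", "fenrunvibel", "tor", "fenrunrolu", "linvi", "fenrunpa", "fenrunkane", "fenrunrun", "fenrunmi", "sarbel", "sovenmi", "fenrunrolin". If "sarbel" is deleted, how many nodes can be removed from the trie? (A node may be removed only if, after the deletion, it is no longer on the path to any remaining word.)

After clearing the end-marker at "sarbel", prune upward until reaching a node still needed by another word.
The suffix "arbel" (5 nodes) is used only by "sarbel"; the node for "s" still has the child "o", so pruning stops there.
Nodes removed: 5

5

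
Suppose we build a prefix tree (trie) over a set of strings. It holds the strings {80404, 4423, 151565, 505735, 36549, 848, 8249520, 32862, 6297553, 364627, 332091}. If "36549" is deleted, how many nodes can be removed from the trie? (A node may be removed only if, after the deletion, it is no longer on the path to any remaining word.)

3

After clearing the end-marker at "36549", prune upward until reaching a node still needed by another word.
The suffix "549" (3 nodes) is used only by "36549"; the node for "36" still has the child "4", so pruning stops there.
Nodes removed: 3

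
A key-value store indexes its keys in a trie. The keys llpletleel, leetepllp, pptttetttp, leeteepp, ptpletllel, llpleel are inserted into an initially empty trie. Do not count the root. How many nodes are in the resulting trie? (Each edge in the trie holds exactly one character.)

42

Insert word by word; a character creates a node only if that edge doesn't already exist:
  "llpletleel" → 10 new (l, l, p, l, e, t, l, e, e, l)
  "leetepllp" → prefix "l" already present; 8 new (e, e, t, e, p, l, l, p)
  "pptttetttp" → 10 new (p, p, t, t, t, e, t, t, t, p)
  "leeteepp" → prefix "leete" already present; 3 new (e, p, p)
  "ptpletllel" → prefix "p" already present; 9 new (t, p, l, e, t, l, l, e, l)
  "llpleel" → prefix "llple" already present; 2 new (e, l)
Total nodes = 10 + 8 + 10 + 3 + 9 + 2 = 42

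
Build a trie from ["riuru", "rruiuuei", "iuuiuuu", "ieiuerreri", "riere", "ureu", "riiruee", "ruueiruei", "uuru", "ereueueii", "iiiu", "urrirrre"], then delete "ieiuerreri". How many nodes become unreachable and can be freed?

9

After clearing the end-marker at "ieiuerreri", prune upward until reaching a node still needed by another word.
The suffix "eiuerreri" (9 nodes) is used only by "ieiuerreri"; the node for "i" still has the child "u", so pruning stops there.
Nodes removed: 9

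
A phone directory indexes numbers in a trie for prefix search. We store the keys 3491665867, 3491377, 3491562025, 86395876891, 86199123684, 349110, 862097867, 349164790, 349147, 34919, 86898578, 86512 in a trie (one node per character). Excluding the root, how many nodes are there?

For each word, the new-node count is its length minus the longest prefix already in the trie:
  "3491665867" → 10 new (3, 4, 9, 1, 6, 6, 5, 8, 6, 7)
  "3491377" → prefix "3491" already present; 3 new (3, 7, 7)
  "3491562025" → prefix "3491" already present; 6 new (5, 6, 2, 0, 2, 5)
  "86395876891" → 11 new (8, 6, 3, 9, 5, 8, 7, 6, 8, 9, 1)
  "86199123684" → prefix "86" already present; 9 new (1, 9, 9, 1, 2, 3, 6, 8, 4)
  "349110" → prefix "3491" already present; 2 new (1, 0)
  "862097867" → prefix "86" already present; 7 new (2, 0, 9, 7, 8, 6, 7)
  "349164790" → prefix "34916" already present; 4 new (4, 7, 9, 0)
  "349147" → prefix "3491" already present; 2 new (4, 7)
  "34919" → prefix "3491" already present; 1 new (9)
  "86898578" → prefix "86" already present; 6 new (8, 9, 8, 5, 7, 8)
  "86512" → prefix "86" already present; 3 new (5, 1, 2)
Total nodes = 10 + 3 + 6 + 11 + 9 + 2 + 7 + 4 + 2 + 1 + 6 + 3 = 64

64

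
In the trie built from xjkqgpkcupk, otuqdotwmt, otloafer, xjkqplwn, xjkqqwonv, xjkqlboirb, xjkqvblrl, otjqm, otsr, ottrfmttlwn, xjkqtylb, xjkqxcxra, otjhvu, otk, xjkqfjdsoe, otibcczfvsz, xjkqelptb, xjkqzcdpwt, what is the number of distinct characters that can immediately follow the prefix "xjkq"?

The children of the "xjkq" node are the distinct next characters among strings starting with "xjkq".
Distinct next characters after "xjkq": e, f, g, l, p, q, t, v, x, z.
That node has 10 child edges.

10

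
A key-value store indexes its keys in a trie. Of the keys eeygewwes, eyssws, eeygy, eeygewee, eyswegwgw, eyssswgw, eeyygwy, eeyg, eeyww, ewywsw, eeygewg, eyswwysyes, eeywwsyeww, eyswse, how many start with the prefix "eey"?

8

Filter for entries beginning with "eey":
Words under "eey": eeyg, eeygewee, eeygewg, eeygewwes, eeygy, eeyww, eeywwsyeww, eeyygwy
Count: 8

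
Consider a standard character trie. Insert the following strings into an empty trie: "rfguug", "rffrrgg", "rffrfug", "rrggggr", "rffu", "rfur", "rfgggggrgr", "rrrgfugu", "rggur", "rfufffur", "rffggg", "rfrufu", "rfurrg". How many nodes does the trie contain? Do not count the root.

54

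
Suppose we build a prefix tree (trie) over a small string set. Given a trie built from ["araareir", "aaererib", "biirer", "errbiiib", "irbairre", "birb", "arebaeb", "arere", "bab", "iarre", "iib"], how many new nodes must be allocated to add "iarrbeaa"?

4

Walking "iarrbeaa" from the root, the first 4 characters ("iarr") follow existing edges; "b" is the first miss.
New nodes needed: |"iarrbeaa"| − 4 = 8 − 4 = 4.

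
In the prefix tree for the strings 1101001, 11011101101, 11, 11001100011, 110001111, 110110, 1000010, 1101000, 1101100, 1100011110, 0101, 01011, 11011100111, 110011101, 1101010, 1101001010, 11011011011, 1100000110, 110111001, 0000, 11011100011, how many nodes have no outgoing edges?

15

A leaf is a node with no children — equivalently, the end of a word that is not a proper prefix of any other stored word.
Those words: "0000", "01011", "1000010", "1100000110", "1100011110", "11001100011", "110011101", "1101000", "1101001010", "1101010", "1101100", "11011011011", "11011100011", "11011100111", "11011101101"
Leaf count: 15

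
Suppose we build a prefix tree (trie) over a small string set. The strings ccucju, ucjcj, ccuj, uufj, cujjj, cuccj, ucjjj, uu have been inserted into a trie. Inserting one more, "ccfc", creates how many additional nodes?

2

The longest prefix of "ccfc" already in the trie is "cc" (length 2).
Each of the 2 remaining characters creates one node.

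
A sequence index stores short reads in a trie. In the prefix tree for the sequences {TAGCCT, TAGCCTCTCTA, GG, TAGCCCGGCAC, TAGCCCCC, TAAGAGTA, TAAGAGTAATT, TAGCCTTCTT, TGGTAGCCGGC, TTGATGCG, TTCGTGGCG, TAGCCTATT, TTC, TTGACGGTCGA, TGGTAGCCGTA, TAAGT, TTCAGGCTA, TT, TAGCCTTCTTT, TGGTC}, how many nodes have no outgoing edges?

15

Leaves are exactly the stored words that no other stored word extends.
Those words: "GG", "TAAGAGTAATT", "TAAGT", "TAGCCCCC", "TAGCCCGGCAC", "TAGCCTATT", "TAGCCTCTCTA", "TAGCCTTCTTT", "TGGTAGCCGGC", "TGGTAGCCGTA", "TGGTC", "TTCAGGCTA", "TTCGTGGCG", "TTGACGGTCGA", "TTGATGCG"
Leaf count: 15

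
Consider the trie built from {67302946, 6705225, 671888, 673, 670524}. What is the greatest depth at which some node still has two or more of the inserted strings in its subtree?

5

The deepest shared node is where two words last agree before diverging.
"6705225" and "670524" agree on "67052" (5 characters) before diverging; nothing deeper is shared.
Longest shared-prefix length: 5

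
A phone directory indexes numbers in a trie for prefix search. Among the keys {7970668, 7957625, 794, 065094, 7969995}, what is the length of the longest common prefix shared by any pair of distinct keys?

2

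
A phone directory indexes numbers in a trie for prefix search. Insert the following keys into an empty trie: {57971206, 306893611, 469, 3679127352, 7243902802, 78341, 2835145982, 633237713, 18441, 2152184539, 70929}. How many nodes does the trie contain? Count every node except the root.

80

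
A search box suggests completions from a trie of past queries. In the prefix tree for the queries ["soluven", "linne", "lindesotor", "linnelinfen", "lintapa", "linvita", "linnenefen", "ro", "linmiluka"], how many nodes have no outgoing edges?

Leaves are exactly the stored words that no other stored word extends.
Those words: "lindesotor", "linmiluka", "linnelinfen", "linnenefen", "lintapa", "linvita", "ro", "soluven"
Leaf count: 8

8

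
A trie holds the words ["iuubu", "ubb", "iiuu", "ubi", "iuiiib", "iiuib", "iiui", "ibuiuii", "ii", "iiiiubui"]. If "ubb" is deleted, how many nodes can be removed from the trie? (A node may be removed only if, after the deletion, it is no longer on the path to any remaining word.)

1

Walk "ubb" from the leaf back toward the root, removing each node that no remaining word uses.
The suffix "b" (1 node) is used only by "ubb"; the node for "ub" still has the child "i", so pruning stops there.
Nodes removed: 1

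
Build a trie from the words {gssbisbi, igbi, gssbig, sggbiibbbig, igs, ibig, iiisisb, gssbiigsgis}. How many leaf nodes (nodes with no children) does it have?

A leaf is a node with no children — equivalently, the end of a word that is not a proper prefix of any other stored word.
Those words: "gssbig", "gssbiigsgis", "gssbisbi", "ibig", "igbi", "igs", "iiisisb", "sggbiibbbig"
Leaf count: 8

8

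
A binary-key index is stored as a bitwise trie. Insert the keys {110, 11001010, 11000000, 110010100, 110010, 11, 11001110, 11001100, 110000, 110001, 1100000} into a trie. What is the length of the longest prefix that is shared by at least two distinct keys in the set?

Equivalently: take the maximum, over all pairs, of their longest common prefix length.
"11001010" and "110010100" agree on "11001010" (8 characters) before diverging; nothing deeper is shared.
Longest shared-prefix length: 8

8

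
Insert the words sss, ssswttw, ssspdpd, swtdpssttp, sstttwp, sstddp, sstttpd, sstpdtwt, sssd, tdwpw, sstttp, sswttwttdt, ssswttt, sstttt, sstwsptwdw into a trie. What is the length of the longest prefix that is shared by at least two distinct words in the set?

Equivalently: take the maximum, over all pairs, of their longest common prefix length.
"ssswttt" and "ssswttw" agree on "ssswtt" (6 characters) before diverging; nothing deeper is shared.
Longest shared-prefix length: 6

6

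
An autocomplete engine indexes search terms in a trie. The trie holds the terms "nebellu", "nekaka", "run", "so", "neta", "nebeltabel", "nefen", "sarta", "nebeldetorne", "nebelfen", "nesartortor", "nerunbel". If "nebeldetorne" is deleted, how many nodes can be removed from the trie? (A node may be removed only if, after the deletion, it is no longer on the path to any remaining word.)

7

Walk "nebeldetorne" from the leaf back toward the root, removing each node that no remaining word uses.
The suffix "detorne" (7 nodes) is used only by "nebeldetorne"; the node for "nebel" still has the child "l", so pruning stops there.
Nodes removed: 7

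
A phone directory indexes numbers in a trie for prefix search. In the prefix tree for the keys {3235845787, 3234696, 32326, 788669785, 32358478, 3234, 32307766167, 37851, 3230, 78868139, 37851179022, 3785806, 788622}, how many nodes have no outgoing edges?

A leaf is a node with no children — equivalently, the end of a word that is not a proper prefix of any other stored word.
Those words: "32307766167", "32326", "3234696", "3235845787", "32358478", "37851179022", "3785806", "788622", "788669785", "78868139"
Leaf count: 10

10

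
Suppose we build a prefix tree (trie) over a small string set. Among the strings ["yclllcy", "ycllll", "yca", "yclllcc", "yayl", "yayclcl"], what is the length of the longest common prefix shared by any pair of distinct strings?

Look for the deepest trie node that still has at least two words in its subtree.
e.g. "yclllcc" and "yclllcy" share the prefix "yclllc" of length 6; no pair shares a longer one.
Longest shared-prefix length: 6

6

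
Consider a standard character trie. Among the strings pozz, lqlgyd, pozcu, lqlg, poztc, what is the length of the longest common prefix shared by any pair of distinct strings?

Look for the deepest trie node that still has at least two words in its subtree.
e.g. "lqlg" and "lqlgyd" share the prefix "lqlg" of length 4; no pair shares a longer one.
Longest shared-prefix length: 4

4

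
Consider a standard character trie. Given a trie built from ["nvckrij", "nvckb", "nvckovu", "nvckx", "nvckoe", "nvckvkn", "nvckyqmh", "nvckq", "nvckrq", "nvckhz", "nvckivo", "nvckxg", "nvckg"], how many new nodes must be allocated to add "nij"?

2

Walking "nij" from the root, the first 1 characters ("n") follow existing edges; "i" is the first miss.
Each of the 2 remaining characters creates one node.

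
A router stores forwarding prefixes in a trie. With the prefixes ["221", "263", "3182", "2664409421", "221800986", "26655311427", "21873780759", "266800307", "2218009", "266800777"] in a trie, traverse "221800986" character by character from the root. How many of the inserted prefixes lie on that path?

3

Traverse "221800986" character by character; count nodes along the way that are marked as word ends.
Prefixes of the query that are stored words: "221", "2218009", "221800986"
Count: 3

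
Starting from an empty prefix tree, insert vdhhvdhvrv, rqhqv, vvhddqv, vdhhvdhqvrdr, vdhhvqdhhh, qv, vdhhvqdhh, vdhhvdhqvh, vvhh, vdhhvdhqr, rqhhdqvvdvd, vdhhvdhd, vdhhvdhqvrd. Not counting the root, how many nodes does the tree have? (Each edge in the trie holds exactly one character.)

Insert word by word; a character creates a node only if that edge doesn't already exist:
  "vdhhvdhvrv" → 10 new (v, d, h, h, v, d, h, v, r, v)
  "rqhqv" → 5 new (r, q, h, q, v)
  "vvhddqv" → prefix "v" already present; 6 new (v, h, d, d, q, v)
  "vdhhvdhqvrdr" → prefix "vdhhvdh" already present; 5 new (q, v, r, d, r)
  "vdhhvqdhhh" → prefix "vdhhv" already present; 5 new (q, d, h, h, h)
  "qv" → 2 new (q, v)
  "vdhhvqdhh" → prefix "vdhhvqdhh" already present; 0 new (none)
  "vdhhvdhqvh" → prefix "vdhhvdhqv" already present; 1 new (h)
  "vvhh" → prefix "vvh" already present; 1 new (h)
  "vdhhvdhqr" → prefix "vdhhvdhq" already present; 1 new (r)
  "rqhhdqvvdvd" → prefix "rqh" already present; 8 new (h, d, q, v, v, d, v, d)
  "vdhhvdhd" → prefix "vdhhvdh" already present; 1 new (d)
  "vdhhvdhqvrd" → prefix "vdhhvdhqvrd" already present; 0 new (none)
Total nodes = 10 + 5 + 6 + 5 + 5 + 2 + 0 + 1 + 1 + 1 + 8 + 1 + 0 = 45

45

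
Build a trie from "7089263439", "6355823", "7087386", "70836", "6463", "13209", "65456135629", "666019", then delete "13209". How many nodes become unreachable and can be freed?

5

A node on "13209"'s path can go only if nothing else ends at it or branches off below it.
No other word shares any prefix with "13209", so all 5 of its nodes go.
Nodes removed: 5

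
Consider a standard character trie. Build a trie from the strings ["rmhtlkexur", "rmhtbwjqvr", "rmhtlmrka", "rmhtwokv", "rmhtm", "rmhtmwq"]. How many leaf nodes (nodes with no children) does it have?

A leaf is a node with no children — equivalently, the end of a word that is not a proper prefix of any other stored word.
Those words: "rmhtbwjqvr", "rmhtlkexur", "rmhtlmrka", "rmhtmwq", "rmhtwokv"
Leaf count: 5

5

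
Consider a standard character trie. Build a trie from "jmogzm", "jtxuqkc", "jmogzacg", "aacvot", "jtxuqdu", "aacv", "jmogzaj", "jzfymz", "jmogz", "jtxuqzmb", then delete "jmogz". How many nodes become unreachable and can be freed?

0

A node on "jmogz"'s path can go only if nothing else ends at it or branches off below it.
Every node on "jmogz" is still needed (e.g. by "jmogzm"), so nothing is freed.
Nodes removed: 0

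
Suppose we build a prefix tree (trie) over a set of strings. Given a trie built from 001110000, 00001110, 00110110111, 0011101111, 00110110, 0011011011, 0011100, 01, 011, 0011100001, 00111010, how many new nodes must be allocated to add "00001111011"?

4

"0000111" is already a path in the trie; the remaining "1011" must be added.
Each of the 4 remaining characters creates one node.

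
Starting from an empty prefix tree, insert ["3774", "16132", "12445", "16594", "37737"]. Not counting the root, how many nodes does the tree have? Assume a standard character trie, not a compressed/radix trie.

18

Insert word by word; a character creates a node only if that edge doesn't already exist:
  "3774" → 4 new (3, 7, 7, 4)
  "16132" → 5 new (1, 6, 1, 3, 2)
  "12445" → prefix "1" already present; 4 new (2, 4, 4, 5)
  "16594" → prefix "16" already present; 3 new (5, 9, 4)
  "37737" → prefix "377" already present; 2 new (3, 7)
Total nodes = 4 + 5 + 4 + 3 + 2 = 18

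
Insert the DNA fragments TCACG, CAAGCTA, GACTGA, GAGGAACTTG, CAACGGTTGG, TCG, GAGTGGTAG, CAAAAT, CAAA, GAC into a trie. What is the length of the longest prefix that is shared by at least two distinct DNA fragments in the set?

4

Equivalently: take the maximum, over all pairs, of their longest common prefix length.
e.g. "CAAA" and "CAAAAT" share the prefix "CAAA" of length 4; no pair shares a longer one.
Longest shared-prefix length: 4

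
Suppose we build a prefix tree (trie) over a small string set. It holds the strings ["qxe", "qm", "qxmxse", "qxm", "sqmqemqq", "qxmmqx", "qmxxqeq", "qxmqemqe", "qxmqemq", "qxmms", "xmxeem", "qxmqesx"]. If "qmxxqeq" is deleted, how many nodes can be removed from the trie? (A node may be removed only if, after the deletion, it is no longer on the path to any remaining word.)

A node on "qmxxqeq"'s path can go only if nothing else ends at it or branches off below it.
The suffix "xxqeq" (5 nodes) is used only by "qmxxqeq"; "qm" is itself a stored word, so pruning stops there.
Nodes removed: 5

5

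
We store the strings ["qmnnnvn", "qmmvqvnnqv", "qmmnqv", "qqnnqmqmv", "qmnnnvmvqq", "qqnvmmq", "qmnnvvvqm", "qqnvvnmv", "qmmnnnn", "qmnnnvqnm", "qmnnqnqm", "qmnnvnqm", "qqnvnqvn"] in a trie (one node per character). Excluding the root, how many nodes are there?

For each word, the new-node count is its length minus the longest prefix already in the trie:
  "qmnnnvn" → 7 new (q, m, n, n, n, v, n)
  "qmmvqvnnqv" → prefix "qm" already present; 8 new (m, v, q, v, n, n, q, v)
  "qmmnqv" → prefix "qmm" already present; 3 new (n, q, v)
  "qqnnqmqmv" → prefix "q" already present; 8 new (q, n, n, q, m, q, m, v)
  "qmnnnvmvqq" → prefix "qmnnnv" already present; 4 new (m, v, q, q)
  "qqnvmmq" → prefix "qqn" already present; 4 new (v, m, m, q)
  "qmnnvvvqm" → prefix "qmnn" already present; 5 new (v, v, v, q, m)
  "qqnvvnmv" → prefix "qqnv" already present; 4 new (v, n, m, v)
  "qmmnnnn" → prefix "qmmn" already present; 3 new (n, n, n)
  "qmnnnvqnm" → prefix "qmnnnv" already present; 3 new (q, n, m)
  "qmnnqnqm" → prefix "qmnn" already present; 4 new (q, n, q, m)
  "qmnnvnqm" → prefix "qmnnv" already present; 3 new (n, q, m)
  "qqnvnqvn" → prefix "qqnv" already present; 4 new (n, q, v, n)
Total nodes = 7 + 8 + 3 + 8 + 4 + 4 + 5 + 4 + 3 + 3 + 4 + 3 + 4 = 60

60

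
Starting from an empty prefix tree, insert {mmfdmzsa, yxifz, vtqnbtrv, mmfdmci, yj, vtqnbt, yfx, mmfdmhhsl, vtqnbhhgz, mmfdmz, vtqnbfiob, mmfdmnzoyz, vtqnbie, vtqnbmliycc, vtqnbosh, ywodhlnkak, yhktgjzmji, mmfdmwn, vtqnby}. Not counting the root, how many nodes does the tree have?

75

For each word, the new-node count is its length minus the longest prefix already in the trie:
  "mmfdmzsa" → 8 new (m, m, f, d, m, z, s, a)
  "yxifz" → 5 new (y, x, i, f, z)
  "vtqnbtrv" → 8 new (v, t, q, n, b, t, r, v)
  "mmfdmci" → prefix "mmfdm" already present; 2 new (c, i)
  "yj" → prefix "y" already present; 1 new (j)
  "vtqnbt" → prefix "vtqnbt" already present; 0 new (none)
  "yfx" → prefix "y" already present; 2 new (f, x)
  "mmfdmhhsl" → prefix "mmfdm" already present; 4 new (h, h, s, l)
  "vtqnbhhgz" → prefix "vtqnb" already present; 4 new (h, h, g, z)
  "mmfdmz" → prefix "mmfdmz" already present; 0 new (none)
  "vtqnbfiob" → prefix "vtqnb" already present; 4 new (f, i, o, b)
  "mmfdmnzoyz" → prefix "mmfdm" already present; 5 new (n, z, o, y, z)
  "vtqnbie" → prefix "vtqnb" already present; 2 new (i, e)
  "vtqnbmliycc" → prefix "vtqnb" already present; 6 new (m, l, i, y, c, c)
  "vtqnbosh" → prefix "vtqnb" already present; 3 new (o, s, h)
  "ywodhlnkak" → prefix "y" already present; 9 new (w, o, d, h, l, n, k, a, k)
  "yhktgjzmji" → prefix "y" already present; 9 new (h, k, t, g, j, z, m, j, i)
  "mmfdmwn" → prefix "mmfdm" already present; 2 new (w, n)
  "vtqnby" → prefix "vtqnb" already present; 1 new (y)
Total nodes = 8 + 5 + 8 + 2 + 1 + 0 + 2 + 4 + 4 + 0 + 4 + 5 + 2 + 6 + 3 + 9 + 9 + 2 + 1 = 75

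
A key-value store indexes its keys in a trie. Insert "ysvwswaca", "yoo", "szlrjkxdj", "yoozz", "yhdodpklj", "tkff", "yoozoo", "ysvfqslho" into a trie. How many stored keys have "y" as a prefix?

Walk to "y"; the words in its subtree are exactly those with that prefix.
Words under "y": yhdodpklj, yoo, yoozoo, yoozz, ysvfqslho, ysvwswaca
Count: 6

6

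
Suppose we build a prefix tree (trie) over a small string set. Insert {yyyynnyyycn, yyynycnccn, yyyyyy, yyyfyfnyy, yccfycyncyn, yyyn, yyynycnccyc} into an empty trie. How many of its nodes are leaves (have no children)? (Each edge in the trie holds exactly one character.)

Leaves are exactly the stored words that no other stored word extends.
Those words: "yccfycyncyn", "yyyfyfnyy", "yyynycnccn", "yyynycnccyc", "yyyynnyyycn", "yyyyyy"
Leaf count: 6

6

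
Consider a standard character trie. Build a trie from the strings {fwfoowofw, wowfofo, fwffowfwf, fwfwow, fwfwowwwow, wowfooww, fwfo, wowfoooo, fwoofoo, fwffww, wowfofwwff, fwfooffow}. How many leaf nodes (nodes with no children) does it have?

10

A leaf is a node with no children — equivalently, the end of a word that is not a proper prefix of any other stored word.
Those words: "fwffowfwf", "fwffww", "fwfooffow", "fwfoowofw", "fwfwowwwow", "fwoofoo", "wowfofo", "wowfofwwff", "wowfoooo", "wowfooww"
Leaf count: 10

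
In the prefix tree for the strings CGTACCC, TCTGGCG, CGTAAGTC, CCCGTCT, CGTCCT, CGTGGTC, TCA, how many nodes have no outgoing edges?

7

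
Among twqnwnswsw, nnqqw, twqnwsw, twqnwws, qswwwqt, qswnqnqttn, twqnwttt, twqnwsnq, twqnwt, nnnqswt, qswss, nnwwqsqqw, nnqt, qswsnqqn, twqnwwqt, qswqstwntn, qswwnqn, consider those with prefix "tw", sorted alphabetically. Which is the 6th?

Filter for "tw…" and sort: "twqnwnswsw", "twqnwsnq", "twqnwsw", "twqnwt", "twqnwttt", "twqnwwqt", "twqnwws"
Position 6: twqnwwqt

twqnwwqt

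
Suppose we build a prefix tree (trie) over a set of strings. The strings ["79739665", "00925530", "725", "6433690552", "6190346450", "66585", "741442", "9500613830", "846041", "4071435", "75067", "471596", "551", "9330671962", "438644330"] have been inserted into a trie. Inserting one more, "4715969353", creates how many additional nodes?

4

The longest prefix of "4715969353" already in the trie is "471596" (length 6).
So 10 − 6 = 4 new nodes.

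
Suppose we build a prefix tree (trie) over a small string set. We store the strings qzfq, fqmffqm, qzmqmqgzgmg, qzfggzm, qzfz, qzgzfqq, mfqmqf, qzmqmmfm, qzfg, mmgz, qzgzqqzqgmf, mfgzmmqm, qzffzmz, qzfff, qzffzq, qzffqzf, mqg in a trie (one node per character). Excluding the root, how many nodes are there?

66

For each word, the new-node count is its length minus the longest prefix already in the trie:
  "qzfq" → 4 new (q, z, f, q)
  "fqmffqm" → 7 new (f, q, m, f, f, q, m)
  "qzmqmqgzgmg" → prefix "qz" already present; 9 new (m, q, m, q, g, z, g, m, g)
  "qzfggzm" → prefix "qzf" already present; 4 new (g, g, z, m)
  "qzfz" → prefix "qzf" already present; 1 new (z)
  "qzgzfqq" → prefix "qz" already present; 5 new (g, z, f, q, q)
  "mfqmqf" → 6 new (m, f, q, m, q, f)
  "qzmqmmfm" → prefix "qzmqm" already present; 3 new (m, f, m)
  "qzfg" → prefix "qzfg" already present; 0 new (none)
  "mmgz" → prefix "m" already present; 3 new (m, g, z)
  "qzgzqqzqgmf" → prefix "qzgz" already present; 7 new (q, q, z, q, g, m, f)
  "mfgzmmqm" → prefix "mf" already present; 6 new (g, z, m, m, q, m)
  "qzffzmz" → prefix "qzf" already present; 4 new (f, z, m, z)
  "qzfff" → prefix "qzff" already present; 1 new (f)
  "qzffzq" → prefix "qzffz" already present; 1 new (q)
  "qzffqzf" → prefix "qzff" already present; 3 new (q, z, f)
  "mqg" → prefix "m" already present; 2 new (q, g)
Total nodes = 4 + 7 + 9 + 4 + 1 + 5 + 6 + 3 + 0 + 3 + 7 + 6 + 4 + 1 + 1 + 3 + 2 = 66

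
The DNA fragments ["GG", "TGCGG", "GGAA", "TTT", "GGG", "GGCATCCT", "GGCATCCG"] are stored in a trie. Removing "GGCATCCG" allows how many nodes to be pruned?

A node on "GGCATCCG"'s path can go only if nothing else ends at it or branches off below it.
The suffix "G" (1 node) is used only by "GGCATCCG"; the node for "GGCATCC" still has the child "T", so pruning stops there.
Nodes removed: 1

1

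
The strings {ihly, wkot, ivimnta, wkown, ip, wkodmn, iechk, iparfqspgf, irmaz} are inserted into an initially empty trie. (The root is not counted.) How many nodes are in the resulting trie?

36

For each word, the new-node count is its length minus the longest prefix already in the trie:
  "ihly" → 4 new (i, h, l, y)
  "wkot" → 4 new (w, k, o, t)
  "ivimnta" → prefix "i" already present; 6 new (v, i, m, n, t, a)
  "wkown" → prefix "wko" already present; 2 new (w, n)
  "ip" → prefix "i" already present; 1 new (p)
  "wkodmn" → prefix "wko" already present; 3 new (d, m, n)
  "iechk" → prefix "i" already present; 4 new (e, c, h, k)
  "iparfqspgf" → prefix "ip" already present; 8 new (a, r, f, q, s, p, g, f)
  "irmaz" → prefix "i" already present; 4 new (r, m, a, z)
Total nodes = 4 + 4 + 6 + 2 + 1 + 3 + 4 + 8 + 4 = 36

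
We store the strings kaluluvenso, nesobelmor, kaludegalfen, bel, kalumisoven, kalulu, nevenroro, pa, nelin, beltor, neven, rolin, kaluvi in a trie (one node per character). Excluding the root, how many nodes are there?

Trace insertions, counting only characters that open a new branch:
  "kaluluvenso" → 11 new (k, a, l, u, l, u, v, e, n, s, o)
  "nesobelmor" → 10 new (n, e, s, o, b, e, l, m, o, r)
  "kaludegalfen" → prefix "kalu" already present; 8 new (d, e, g, a, l, f, e, n)
  "bel" → 3 new (b, e, l)
  "kalumisoven" → prefix "kalu" already present; 7 new (m, i, s, o, v, e, n)
  "kalulu" → prefix "kalulu" already present; 0 new (none)
  "nevenroro" → prefix "ne" already present; 7 new (v, e, n, r, o, r, o)
  "pa" → 2 new (p, a)
  "nelin" → prefix "ne" already present; 3 new (l, i, n)
  "beltor" → prefix "bel" already present; 3 new (t, o, r)
  "neven" → prefix "neven" already present; 0 new (none)
  "rolin" → 5 new (r, o, l, i, n)
  "kaluvi" → prefix "kalu" already present; 2 new (v, i)
Total nodes = 11 + 10 + 8 + 3 + 7 + 0 + 7 + 2 + 3 + 3 + 0 + 5 + 2 = 61

61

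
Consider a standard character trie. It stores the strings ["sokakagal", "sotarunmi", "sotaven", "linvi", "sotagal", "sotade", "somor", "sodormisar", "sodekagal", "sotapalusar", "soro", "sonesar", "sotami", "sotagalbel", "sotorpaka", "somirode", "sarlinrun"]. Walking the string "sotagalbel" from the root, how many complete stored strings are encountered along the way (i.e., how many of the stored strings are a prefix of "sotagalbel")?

2

Walk "sotagalbel" from the root; an end-of-word marker is hit whenever a stored word is a prefix of "sotagalbel".
Prefixes of the query that are stored words: "sotagal", "sotagalbel"
Count: 2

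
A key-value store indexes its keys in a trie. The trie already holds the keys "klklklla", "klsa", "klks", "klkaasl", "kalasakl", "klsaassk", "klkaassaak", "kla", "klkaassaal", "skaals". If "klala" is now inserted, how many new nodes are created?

2

The longest prefix of "klala" already in the trie is "kla" (length 3).
New nodes needed: |"klala"| − 3 = 5 − 3 = 2.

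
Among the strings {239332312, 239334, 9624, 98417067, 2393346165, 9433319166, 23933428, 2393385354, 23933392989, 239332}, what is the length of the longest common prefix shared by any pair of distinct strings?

Look for the deepest trie node that still has at least two words in its subtree.
e.g. "239332" and "239332312" share the prefix "239332" of length 6; no pair shares a longer one.
Longest shared-prefix length: 6

6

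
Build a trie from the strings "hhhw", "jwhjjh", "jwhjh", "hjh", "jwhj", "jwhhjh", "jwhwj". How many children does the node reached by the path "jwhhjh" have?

Walk "jwhhjh" from the root, arriving at one node.
No stored string extends past "jwhhjh".
That node has 0 child edges.

0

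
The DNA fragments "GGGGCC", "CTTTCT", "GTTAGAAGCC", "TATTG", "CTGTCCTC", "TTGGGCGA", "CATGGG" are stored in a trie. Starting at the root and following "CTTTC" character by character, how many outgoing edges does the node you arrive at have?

Follow the path "CTTTC" to its node, then look at its outgoing edges.
Distinct next characters after "CTTTC": T.
That node has 1 child edge.

1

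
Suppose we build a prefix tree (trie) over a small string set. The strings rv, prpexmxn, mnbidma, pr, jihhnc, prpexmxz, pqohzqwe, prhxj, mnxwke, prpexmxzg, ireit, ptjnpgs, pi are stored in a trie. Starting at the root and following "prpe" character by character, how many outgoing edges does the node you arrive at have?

1

The children of the "prpe" node are the distinct next characters among strings starting with "prpe".
Distinct next characters after "prpe": x.
That node has 1 child edge.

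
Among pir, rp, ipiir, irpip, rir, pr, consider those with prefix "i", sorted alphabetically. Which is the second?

irpip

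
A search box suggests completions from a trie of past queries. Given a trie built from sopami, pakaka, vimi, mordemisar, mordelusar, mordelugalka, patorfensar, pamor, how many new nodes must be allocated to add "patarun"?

4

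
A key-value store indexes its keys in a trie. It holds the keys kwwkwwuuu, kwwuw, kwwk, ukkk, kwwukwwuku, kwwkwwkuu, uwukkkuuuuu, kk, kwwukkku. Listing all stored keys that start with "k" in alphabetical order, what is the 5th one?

kwwukkku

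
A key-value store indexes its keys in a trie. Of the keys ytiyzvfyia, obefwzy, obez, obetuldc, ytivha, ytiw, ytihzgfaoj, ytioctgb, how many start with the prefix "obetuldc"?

1

Walk to "obetuldc"; the words in its subtree are exactly those with that prefix.
Matches: "obetuldc"
Count: 1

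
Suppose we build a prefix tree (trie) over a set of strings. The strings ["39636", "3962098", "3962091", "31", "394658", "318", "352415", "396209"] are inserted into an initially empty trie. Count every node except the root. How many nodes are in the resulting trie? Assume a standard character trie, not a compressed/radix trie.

Trace insertions, counting only characters that open a new branch:
  "39636" → 5 new (3, 9, 6, 3, 6)
  "3962098" → prefix "396" already present; 4 new (2, 0, 9, 8)
  "3962091" → prefix "396209" already present; 1 new (1)
  "31" → prefix "3" already present; 1 new (1)
  "394658" → prefix "39" already present; 4 new (4, 6, 5, 8)
  "318" → prefix "31" already present; 1 new (8)
  "352415" → prefix "3" already present; 5 new (5, 2, 4, 1, 5)
  "396209" → prefix "396209" already present; 0 new (none)
Total nodes = 5 + 4 + 1 + 1 + 4 + 1 + 5 + 0 = 21

21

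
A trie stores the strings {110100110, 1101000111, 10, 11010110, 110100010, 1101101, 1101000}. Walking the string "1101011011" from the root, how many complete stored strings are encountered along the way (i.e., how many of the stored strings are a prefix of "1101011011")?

Traverse "1101011011" character by character; count nodes along the way that are marked as word ends.
Prefixes of the query that are stored words: "11010110"
Count: 1

1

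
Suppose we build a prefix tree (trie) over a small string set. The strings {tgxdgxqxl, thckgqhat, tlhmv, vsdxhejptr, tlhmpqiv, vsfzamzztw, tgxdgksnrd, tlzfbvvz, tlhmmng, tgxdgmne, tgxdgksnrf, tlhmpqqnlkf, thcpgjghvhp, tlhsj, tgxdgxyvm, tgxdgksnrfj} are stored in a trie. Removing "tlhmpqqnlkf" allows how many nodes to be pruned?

After clearing the end-marker at "tlhmpqqnlkf", prune upward until reaching a node still needed by another word.
The suffix "qnlkf" (5 nodes) is used only by "tlhmpqqnlkf"; the node for "tlhmpq" still has the child "i", so pruning stops there.
Nodes removed: 5

5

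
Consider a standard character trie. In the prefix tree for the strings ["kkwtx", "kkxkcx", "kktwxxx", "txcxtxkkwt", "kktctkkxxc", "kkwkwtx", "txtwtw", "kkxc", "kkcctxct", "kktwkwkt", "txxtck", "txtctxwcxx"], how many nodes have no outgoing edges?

A leaf is a node with no children — equivalently, the end of a word that is not a proper prefix of any other stored word.
Those words: "kkcctxct", "kktctkkxxc", "kktwkwkt", "kktwxxx", "kkwkwtx", "kkwtx", "kkxc", "kkxkcx", "txcxtxkkwt", "txtctxwcxx", "txtwtw", "txxtck"
Leaf count: 12

12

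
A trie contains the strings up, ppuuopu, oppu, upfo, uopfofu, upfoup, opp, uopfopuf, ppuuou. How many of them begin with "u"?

5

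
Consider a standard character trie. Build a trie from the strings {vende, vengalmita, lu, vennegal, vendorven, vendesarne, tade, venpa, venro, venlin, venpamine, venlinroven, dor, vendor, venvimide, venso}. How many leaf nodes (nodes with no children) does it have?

Leaves are exactly the stored words that no other stored word extends.
Those words: "dor", "lu", "tade", "vendesarne", "vendorven", "vengalmita", "venlinroven", "vennegal", "venpamine", "venro", "venso", "venvimide"
Leaf count: 12

12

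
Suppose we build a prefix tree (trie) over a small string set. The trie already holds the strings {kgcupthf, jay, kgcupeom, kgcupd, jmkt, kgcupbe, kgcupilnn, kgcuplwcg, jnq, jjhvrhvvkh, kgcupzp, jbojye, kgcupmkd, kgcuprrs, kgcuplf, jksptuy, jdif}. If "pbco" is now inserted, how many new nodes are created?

4

"pbco" shares no prefix with any stored word, so all 4 characters open new nodes.
4 − 0 = 4 new nodes.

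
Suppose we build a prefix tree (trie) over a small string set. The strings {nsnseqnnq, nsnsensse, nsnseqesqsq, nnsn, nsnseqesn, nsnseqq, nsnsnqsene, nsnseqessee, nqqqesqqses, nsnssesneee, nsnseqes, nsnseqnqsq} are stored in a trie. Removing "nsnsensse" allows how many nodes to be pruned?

4

A node on "nsnsensse"'s path can go only if nothing else ends at it or branches off below it.
The suffix "nsse" (4 nodes) is used only by "nsnsensse"; the node for "nsnse" still has the child "q", so pruning stops there.
Nodes removed: 4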